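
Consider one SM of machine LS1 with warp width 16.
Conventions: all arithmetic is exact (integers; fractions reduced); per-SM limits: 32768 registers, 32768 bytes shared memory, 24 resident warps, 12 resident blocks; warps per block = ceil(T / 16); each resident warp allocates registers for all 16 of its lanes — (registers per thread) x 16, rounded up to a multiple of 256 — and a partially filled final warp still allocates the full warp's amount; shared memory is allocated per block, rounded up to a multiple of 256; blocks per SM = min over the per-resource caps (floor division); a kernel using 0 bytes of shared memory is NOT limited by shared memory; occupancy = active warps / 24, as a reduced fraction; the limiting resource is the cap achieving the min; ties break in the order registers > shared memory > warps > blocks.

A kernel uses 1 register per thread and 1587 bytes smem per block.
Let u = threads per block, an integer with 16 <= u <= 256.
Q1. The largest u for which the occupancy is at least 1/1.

Answer: u = 192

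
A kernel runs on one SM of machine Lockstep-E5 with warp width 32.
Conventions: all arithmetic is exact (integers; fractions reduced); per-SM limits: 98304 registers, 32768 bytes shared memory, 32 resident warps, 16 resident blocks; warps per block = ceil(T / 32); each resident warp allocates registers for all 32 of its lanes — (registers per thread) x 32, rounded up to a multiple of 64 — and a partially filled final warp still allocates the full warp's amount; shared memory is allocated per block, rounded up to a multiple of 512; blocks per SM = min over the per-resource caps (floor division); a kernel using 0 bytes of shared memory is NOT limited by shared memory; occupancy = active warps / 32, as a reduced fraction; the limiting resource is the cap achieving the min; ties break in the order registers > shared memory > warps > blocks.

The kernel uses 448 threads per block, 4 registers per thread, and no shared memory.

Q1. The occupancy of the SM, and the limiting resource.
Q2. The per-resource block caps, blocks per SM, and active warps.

Answer: occupancy 7/8, limited by warps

registers: 54 blocks
shared memory: no limit (kernel uses none)
warps: 2 blocks
blocks: 16 blocks

Answer: 2 blocks, 28 active warps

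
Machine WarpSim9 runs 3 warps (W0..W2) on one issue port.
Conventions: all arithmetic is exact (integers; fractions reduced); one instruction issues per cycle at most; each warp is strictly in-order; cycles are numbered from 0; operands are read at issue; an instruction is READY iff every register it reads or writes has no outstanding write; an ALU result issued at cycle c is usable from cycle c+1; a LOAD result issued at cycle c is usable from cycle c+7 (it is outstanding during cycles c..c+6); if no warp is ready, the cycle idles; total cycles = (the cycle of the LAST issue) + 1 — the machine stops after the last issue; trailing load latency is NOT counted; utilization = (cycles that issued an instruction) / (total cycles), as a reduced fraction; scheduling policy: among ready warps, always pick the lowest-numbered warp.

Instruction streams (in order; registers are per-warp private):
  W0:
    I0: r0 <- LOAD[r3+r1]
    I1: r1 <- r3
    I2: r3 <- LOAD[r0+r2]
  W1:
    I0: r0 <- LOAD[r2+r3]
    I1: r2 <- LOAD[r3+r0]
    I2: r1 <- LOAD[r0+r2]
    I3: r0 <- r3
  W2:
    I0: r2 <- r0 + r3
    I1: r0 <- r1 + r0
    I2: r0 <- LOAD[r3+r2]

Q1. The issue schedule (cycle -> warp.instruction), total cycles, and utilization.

cycle 0: W0.I0
cycle 1: W0.I1
cycle 2: W1.I0
cycle 3: W2.I0
cycle 4: W2.I1
cycle 5: W2.I2
cycle 6: idle
cycle 7: W0.I2
cycle 8: idle
cycle 9: W1.I1
cycle 10: idle
cycle 11: idle
cycle 12: idle
cycle 13: idle
cycle 14: idle
cycle 15: idle
cycle 16: W1.I2
cycle 17: W1.I3

Answer: 18 cycles, utilization 5/9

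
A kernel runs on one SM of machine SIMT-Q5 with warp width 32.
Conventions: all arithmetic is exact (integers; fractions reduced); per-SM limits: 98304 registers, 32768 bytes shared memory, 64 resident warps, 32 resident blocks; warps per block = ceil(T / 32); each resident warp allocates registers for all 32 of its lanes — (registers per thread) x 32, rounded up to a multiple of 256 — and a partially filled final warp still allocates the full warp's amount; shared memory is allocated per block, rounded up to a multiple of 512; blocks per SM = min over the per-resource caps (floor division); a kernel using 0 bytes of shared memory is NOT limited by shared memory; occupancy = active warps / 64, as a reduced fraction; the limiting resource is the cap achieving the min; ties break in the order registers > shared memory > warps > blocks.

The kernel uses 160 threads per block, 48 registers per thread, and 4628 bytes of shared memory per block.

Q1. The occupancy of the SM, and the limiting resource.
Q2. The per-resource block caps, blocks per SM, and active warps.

Answer: occupancy 15/32, limited by shared memory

registers: 12 blocks
shared memory: 6 blocks
warps: 12 blocks
blocks: 32 blocks

Answer: 6 blocks, 30 active warps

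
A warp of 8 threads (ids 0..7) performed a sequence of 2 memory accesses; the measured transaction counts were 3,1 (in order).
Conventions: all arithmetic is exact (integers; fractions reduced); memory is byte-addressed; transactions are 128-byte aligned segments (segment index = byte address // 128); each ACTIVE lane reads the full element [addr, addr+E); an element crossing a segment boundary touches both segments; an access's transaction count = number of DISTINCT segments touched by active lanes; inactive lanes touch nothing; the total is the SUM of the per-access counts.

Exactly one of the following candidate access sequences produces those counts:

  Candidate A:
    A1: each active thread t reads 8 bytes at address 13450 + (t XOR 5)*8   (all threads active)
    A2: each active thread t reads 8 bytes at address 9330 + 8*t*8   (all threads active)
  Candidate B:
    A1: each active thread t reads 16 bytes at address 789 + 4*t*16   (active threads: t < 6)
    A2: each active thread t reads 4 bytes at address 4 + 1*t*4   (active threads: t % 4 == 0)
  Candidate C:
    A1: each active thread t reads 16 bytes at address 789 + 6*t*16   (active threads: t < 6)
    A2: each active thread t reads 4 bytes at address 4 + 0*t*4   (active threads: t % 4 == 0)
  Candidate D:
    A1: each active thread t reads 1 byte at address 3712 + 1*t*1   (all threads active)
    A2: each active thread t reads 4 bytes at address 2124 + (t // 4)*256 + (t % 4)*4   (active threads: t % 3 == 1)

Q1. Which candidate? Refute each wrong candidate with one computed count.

A: A1 gives 1 transaction, not 3
C: A1 gives 5 transactions, not 3
D: A1 gives 1 transaction, not 3
B: all counts match (3,1)

Answer: B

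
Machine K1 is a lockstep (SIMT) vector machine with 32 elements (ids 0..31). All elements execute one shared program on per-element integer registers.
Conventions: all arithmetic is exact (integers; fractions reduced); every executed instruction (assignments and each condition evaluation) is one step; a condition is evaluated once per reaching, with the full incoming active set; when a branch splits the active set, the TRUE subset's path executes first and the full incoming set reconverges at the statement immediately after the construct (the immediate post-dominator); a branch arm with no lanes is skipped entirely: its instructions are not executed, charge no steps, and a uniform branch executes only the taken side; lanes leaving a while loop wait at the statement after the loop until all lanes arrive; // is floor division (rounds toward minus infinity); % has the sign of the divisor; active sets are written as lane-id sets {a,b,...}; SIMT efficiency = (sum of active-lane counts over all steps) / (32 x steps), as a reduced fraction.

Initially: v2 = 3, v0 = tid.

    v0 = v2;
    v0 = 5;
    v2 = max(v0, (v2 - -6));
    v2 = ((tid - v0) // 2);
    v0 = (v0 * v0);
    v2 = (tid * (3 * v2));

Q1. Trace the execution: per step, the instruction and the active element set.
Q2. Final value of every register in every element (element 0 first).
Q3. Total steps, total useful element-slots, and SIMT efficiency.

step 0: v0 <- v2                     {0,1,2,3,4,5,6,7,8,9,10,11,12,13,14,15,16,17,18,19,20,21,22,23,24,25,26,27,28,29,30,31}
step 1: v0 <- 5                      {0,1,2,3,4,5,6,7,8,9,10,11,12,13,14,15,16,17,18,19,20,21,22,23,24,25,26,27,28,29,30,31}
step 2: v2 <- max(v0, (v2 - -6))     {0,1,2,3,4,5,6,7,8,9,10,11,12,13,14,15,16,17,18,19,20,21,22,23,24,25,26,27,28,29,30,31}
step 3: v2 <- ((tid - v0) // 2)      {0,1,2,3,4,5,6,7,8,9,10,11,12,13,14,15,16,17,18,19,20,21,22,23,24,25,26,27,28,29,30,31}
step 4: v0 <- (v0 * v0)              {0,1,2,3,4,5,6,7,8,9,10,11,12,13,14,15,16,17,18,19,20,21,22,23,24,25,26,27,28,29,30,31}
step 5: v2 <- (tid * (3 * v2))       {0,1,2,3,4,5,6,7,8,9,10,11,12,13,14,15,16,17,18,19,20,21,22,23,24,25,26,27,28,29,30,31}

Answer: 6 steps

v2: 0,-6,-12,-9,-12,0,0,21,24,54,60,99,108,156,168,225,240,306,324,399,420,504,528,621,648,750,780,891,924,1044,1080,1209
v0: 25,25,25,25,25,25,25,25,25,25,25,25,25,25,25,25,25,25,25,25,25,25,25,25,25,25,25,25,25,25,25,25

steps = 6; useful = 192; efficiency = 192/192 = 1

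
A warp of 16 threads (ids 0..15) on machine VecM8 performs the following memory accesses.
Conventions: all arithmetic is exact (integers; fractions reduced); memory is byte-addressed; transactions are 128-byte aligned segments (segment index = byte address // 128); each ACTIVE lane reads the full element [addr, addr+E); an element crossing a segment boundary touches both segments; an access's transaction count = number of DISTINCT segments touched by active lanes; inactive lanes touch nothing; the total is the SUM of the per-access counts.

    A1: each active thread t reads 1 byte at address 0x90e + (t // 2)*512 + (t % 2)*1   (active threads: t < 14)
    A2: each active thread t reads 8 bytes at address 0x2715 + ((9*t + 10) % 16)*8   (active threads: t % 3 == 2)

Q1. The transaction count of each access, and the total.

A1: 7 transactions
A2: 2 transactions

Answer: 7,2; total 9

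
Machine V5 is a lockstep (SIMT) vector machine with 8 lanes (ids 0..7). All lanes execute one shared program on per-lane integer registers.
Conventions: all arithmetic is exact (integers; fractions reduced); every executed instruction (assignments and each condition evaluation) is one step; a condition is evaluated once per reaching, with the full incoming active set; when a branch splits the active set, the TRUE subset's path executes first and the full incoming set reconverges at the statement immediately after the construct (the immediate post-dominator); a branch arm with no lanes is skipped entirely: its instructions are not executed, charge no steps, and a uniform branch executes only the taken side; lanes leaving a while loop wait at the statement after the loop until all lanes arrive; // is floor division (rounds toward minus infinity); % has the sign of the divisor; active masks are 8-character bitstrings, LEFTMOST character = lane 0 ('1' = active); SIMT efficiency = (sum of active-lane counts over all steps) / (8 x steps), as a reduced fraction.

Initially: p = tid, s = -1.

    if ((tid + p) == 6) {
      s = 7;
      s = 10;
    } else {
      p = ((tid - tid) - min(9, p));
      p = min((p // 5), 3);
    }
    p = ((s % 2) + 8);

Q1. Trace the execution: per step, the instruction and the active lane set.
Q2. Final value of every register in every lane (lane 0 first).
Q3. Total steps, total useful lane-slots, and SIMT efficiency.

step 0: eval ((tid + p) == 6)        11111111
step 1: s <- 7                       00010000
step 2: s <- 10                      00010000
step 3: p <- ((tid - tid) - min(9, p)) 11101111
step 4: p <- min((p // 5), 3)        11101111
step 5: p <- ((s % 2) + 8)           11111111

Answer: 6 steps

p: 9,9,9,8,9,9,9,9
s: -1,-1,-1,10,-1,-1,-1,-1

steps = 6; useful = 32; efficiency = 32/48 = 2/3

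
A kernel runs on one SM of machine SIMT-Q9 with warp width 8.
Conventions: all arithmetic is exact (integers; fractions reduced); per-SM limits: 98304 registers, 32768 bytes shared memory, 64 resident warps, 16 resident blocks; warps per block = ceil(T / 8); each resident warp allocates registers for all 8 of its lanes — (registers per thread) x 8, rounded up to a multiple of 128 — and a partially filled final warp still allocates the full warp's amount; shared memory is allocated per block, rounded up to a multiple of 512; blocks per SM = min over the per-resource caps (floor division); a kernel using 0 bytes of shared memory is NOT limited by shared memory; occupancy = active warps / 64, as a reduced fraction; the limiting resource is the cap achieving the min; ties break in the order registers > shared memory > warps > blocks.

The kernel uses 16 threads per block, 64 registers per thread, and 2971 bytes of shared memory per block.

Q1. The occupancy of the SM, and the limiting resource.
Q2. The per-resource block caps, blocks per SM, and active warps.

Answer: occupancy 5/16, limited by shared memory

registers: 96 blocks
shared memory: 10 blocks
warps: 32 blocks
blocks: 16 blocks

Answer: 10 blocks, 20 active warps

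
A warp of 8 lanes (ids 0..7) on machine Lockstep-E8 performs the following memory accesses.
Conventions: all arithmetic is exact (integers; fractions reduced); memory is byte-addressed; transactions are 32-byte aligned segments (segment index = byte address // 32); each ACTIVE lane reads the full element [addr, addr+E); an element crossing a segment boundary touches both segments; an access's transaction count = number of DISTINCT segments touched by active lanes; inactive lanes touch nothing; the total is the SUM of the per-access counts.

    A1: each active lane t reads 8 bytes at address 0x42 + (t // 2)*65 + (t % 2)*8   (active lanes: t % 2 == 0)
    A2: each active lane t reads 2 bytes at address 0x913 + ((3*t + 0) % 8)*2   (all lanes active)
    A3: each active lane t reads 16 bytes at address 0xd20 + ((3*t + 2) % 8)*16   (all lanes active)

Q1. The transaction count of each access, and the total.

A1: 4 transactions
A2: 2 transactions
A3: 4 transactions

Answer: 4,2,4; total 10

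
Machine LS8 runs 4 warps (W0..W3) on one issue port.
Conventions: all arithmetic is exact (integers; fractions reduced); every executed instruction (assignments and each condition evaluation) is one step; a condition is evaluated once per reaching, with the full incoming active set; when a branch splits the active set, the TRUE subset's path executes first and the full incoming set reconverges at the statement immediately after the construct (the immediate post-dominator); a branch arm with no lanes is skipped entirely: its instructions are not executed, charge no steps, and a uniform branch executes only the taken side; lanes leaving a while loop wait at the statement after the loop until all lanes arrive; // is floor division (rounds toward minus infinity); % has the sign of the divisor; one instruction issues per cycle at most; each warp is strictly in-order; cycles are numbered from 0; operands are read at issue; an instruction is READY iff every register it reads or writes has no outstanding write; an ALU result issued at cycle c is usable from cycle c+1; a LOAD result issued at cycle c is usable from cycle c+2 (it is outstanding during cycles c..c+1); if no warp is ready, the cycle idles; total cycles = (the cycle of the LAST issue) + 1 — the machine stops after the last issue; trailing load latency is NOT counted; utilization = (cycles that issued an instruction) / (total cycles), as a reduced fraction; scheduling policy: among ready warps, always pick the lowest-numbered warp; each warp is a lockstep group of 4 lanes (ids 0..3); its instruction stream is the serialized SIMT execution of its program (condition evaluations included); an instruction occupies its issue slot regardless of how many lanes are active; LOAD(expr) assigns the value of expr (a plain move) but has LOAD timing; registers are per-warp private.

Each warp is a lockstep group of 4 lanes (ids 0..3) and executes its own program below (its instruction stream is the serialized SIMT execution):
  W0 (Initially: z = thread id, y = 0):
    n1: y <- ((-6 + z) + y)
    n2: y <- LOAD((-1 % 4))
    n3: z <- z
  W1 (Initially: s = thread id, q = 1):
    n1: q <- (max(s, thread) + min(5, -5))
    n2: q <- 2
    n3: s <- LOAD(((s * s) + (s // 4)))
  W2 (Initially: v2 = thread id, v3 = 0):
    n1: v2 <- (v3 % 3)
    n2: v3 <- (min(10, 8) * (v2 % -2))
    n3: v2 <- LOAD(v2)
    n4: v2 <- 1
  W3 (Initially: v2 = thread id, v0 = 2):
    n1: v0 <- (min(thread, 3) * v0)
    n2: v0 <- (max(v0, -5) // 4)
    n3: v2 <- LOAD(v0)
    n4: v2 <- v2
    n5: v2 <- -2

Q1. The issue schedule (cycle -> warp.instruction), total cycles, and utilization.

cycle 0: W0.I0
cycle 1: W0.I1
cycle 2: W0.I2
cycle 3: W1.I0
cycle 4: W1.I1
cycle 5: W1.I2
cycle 6: W2.I0
cycle 7: W2.I1
cycle 8: W2.I2
cycle 9: W3.I0
cycle 10: W2.I3
cycle 11: W3.I1
cycle 12: W3.I2
cycle 13: idle
cycle 14: W3.I3
cycle 15: W3.I4

Answer: 16 cycles, utilization 15/16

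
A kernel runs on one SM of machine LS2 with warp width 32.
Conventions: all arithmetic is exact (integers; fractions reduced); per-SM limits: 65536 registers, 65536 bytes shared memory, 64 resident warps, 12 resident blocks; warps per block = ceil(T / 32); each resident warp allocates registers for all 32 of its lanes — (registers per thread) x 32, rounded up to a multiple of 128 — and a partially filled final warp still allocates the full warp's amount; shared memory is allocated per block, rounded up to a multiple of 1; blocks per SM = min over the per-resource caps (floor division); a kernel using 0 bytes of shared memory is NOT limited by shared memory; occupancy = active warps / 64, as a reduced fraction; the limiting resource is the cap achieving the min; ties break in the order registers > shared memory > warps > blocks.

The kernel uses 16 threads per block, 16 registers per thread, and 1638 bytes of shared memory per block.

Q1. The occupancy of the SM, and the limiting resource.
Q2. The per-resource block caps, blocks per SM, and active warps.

Answer: occupancy 3/16, limited by blocks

registers: 128 blocks
shared memory: 40 blocks
warps: 64 blocks
blocks: 12 blocks

Answer: 12 blocks, 12 active warps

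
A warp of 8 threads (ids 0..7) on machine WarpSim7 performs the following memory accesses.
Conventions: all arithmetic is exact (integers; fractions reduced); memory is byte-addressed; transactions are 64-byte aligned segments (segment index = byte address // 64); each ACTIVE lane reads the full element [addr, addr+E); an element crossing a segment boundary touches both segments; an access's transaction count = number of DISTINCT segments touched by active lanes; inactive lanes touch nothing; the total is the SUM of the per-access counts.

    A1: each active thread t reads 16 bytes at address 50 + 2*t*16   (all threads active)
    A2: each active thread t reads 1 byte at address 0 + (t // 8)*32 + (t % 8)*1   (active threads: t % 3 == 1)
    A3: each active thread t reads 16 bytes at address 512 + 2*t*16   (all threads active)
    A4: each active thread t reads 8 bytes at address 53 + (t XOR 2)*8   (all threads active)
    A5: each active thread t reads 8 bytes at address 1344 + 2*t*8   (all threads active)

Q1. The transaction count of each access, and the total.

A1: 5 transactions
A2: 1 transaction
A3: 4 transactions
A4: 2 transactions
A5: 2 transactions

Answer: 5,1,4,2,2; total 14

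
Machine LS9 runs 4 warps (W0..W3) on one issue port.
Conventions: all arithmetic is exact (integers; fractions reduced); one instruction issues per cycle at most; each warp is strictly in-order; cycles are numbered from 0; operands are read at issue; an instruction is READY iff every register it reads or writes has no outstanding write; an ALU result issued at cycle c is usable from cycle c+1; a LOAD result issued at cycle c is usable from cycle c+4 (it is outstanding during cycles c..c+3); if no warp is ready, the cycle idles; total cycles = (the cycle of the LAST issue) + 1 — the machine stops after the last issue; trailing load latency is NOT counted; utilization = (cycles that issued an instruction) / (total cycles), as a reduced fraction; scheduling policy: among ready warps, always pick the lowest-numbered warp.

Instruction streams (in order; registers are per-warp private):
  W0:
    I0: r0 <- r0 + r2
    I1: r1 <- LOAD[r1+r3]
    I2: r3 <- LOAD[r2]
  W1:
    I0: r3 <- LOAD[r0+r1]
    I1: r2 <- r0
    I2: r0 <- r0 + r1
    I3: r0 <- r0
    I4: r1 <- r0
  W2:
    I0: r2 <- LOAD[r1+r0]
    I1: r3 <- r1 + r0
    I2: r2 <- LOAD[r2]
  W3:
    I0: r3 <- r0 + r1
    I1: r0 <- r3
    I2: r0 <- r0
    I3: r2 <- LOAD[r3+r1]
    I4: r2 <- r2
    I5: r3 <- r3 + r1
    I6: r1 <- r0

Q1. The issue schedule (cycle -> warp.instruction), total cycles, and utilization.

cycle 0: W0.I0
cycle 1: W0.I1
cycle 2: W0.I2
cycle 3: W1.I0
cycle 4: W1.I1
cycle 5: W1.I2
cycle 6: W1.I3
cycle 7: W1.I4
cycle 8: W2.I0
cycle 9: W2.I1
cycle 10: W3.I0
cycle 11: W3.I1
cycle 12: W2.I2
cycle 13: W3.I2
cycle 14: W3.I3
cycle 15: idle
cycle 16: idle
cycle 17: idle
cycle 18: W3.I4
cycle 19: W3.I5
cycle 20: W3.I6

Answer: 21 cycles, utilization 6/7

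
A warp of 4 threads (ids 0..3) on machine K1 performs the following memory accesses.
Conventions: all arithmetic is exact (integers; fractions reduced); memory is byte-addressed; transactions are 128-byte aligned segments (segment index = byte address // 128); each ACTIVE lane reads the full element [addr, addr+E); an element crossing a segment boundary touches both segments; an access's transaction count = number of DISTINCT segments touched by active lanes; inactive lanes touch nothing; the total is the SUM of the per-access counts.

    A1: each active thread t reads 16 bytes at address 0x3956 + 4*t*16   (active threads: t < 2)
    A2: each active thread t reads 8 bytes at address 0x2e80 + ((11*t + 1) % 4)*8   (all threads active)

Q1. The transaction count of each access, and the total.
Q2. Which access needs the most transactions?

A1: 2 transactions
A2: 1 transaction

Answer: 2,1; total 3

Answer: A1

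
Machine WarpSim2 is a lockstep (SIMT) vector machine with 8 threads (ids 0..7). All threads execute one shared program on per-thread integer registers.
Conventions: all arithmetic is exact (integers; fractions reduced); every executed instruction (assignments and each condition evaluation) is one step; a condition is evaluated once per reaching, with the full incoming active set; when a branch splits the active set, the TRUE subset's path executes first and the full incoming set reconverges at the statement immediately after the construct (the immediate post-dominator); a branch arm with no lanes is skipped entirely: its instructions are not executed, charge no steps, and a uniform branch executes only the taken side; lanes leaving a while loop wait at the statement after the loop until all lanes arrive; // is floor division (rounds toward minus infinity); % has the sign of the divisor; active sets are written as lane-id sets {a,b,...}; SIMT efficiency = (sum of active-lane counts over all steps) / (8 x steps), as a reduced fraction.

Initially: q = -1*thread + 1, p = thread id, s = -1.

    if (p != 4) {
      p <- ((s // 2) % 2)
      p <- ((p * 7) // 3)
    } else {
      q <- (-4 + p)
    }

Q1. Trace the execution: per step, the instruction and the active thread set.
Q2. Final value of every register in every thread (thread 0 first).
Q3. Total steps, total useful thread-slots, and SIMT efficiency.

step 0: eval (p != 4)                {0,1,2,3,4,5,6,7}
step 1: p <- ((s // 2) % 2)          {0,1,2,3,5,6,7}
step 2: p <- ((p * 7) // 3)          {0,1,2,3,5,6,7}
step 3: q <- (-4 + p)                {4}

Answer: 4 steps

q: 1,0,-1,-2,0,-4,-5,-6
p: 2,2,2,2,4,2,2,2
s: -1,-1,-1,-1,-1,-1,-1,-1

steps = 4; useful = 23; efficiency = 23/32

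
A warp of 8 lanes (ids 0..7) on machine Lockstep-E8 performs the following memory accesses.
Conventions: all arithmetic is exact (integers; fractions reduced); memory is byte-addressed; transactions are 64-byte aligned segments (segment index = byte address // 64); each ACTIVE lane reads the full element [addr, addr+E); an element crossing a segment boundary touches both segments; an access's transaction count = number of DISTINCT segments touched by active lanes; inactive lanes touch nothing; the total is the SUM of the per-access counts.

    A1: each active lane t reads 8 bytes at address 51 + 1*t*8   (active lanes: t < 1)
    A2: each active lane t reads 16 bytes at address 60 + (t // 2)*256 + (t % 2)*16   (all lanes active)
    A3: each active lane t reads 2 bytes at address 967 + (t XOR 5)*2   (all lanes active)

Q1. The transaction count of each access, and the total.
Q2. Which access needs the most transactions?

A1: 1 transaction
A2: 8 transactions
A3: 1 transaction

Answer: 1,8,1; total 10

Answer: A2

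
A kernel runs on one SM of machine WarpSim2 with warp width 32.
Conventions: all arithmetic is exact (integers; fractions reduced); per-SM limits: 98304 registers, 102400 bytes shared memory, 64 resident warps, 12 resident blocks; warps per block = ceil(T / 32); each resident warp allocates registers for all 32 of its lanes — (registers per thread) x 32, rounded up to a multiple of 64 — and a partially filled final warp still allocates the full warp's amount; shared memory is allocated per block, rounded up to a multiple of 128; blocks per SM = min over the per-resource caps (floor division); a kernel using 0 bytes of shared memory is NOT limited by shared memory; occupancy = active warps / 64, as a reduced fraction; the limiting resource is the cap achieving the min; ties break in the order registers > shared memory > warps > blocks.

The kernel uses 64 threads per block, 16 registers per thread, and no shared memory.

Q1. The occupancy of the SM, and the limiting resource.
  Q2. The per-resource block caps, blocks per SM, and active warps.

Answer: occupancy 3/8, limited by blocks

registers: 96 blocks
shared memory: no limit (kernel uses none)
warps: 32 blocks
blocks: 12 blocks

Answer: 12 blocks, 24 active warps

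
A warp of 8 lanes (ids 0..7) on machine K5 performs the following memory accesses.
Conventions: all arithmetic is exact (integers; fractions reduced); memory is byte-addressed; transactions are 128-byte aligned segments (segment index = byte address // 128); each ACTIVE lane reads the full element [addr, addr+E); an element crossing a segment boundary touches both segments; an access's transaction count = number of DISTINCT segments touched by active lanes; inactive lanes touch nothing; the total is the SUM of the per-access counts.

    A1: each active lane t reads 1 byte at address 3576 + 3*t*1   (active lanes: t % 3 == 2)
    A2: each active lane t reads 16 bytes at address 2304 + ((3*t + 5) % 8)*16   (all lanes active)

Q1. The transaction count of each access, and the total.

A1: 2 transactions
A2: 1 transaction

Answer: 2,1; total 3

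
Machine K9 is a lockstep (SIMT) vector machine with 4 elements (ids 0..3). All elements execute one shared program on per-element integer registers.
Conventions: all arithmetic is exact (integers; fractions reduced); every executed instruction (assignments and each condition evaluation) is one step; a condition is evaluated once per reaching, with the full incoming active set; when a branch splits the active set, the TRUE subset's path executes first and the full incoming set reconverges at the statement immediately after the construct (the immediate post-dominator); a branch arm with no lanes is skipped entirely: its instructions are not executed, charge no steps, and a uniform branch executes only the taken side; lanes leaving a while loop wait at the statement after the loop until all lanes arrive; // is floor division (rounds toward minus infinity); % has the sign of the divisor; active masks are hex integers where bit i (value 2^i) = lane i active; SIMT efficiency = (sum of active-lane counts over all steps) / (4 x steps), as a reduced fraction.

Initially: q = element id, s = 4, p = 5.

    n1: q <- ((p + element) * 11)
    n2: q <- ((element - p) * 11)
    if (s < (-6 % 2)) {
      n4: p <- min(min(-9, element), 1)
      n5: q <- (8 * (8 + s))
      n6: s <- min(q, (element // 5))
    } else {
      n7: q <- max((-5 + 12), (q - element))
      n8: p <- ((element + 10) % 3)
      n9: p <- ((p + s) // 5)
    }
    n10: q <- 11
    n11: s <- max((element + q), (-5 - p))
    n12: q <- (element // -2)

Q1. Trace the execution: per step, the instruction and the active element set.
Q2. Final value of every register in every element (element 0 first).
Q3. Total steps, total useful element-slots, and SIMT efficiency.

step 0: q <- ((p + element) * 11)    0xf
step 1: q <- ((element - p) * 11)    0xf
step 2: eval (s < (-6 % 2))          0xf
step 3: q <- max((-5 + 12), (q - element)) 0xf
step 4: p <- ((element + 10) % 3)    0xf
step 5: p <- ((p + s) // 5)          0xf
step 6: q <- 11                      0xf
step 7: s <- max((element + q), (-5 - p)) 0xf
step 8: q <- (element // -2)         0xf

Answer: 9 steps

q: 0,-1,-1,-2
s: 11,12,13,14
p: 1,1,0,1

steps = 9; useful = 36; efficiency = 36/36 = 1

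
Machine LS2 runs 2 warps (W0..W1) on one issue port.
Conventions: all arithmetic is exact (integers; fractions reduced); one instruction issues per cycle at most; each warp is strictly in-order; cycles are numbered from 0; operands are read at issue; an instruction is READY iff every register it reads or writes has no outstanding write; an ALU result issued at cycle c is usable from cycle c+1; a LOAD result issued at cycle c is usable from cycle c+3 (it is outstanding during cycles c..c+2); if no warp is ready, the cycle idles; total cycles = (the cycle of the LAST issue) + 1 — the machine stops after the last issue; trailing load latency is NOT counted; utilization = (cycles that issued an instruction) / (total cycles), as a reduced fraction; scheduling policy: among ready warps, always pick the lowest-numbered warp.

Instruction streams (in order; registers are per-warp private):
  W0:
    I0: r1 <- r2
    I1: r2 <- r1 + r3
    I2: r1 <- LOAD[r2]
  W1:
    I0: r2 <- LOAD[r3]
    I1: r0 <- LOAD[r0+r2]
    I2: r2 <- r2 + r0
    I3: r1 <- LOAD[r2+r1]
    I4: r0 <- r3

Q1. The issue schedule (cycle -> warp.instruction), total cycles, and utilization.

cycle 0: W0.I0
cycle 1: W0.I1
cycle 2: W0.I2
cycle 3: W1.I0
cycle 4: idle
cycle 5: idle
cycle 6: W1.I1
cycle 7: idle
cycle 8: idle
cycle 9: W1.I2
cycle 10: W1.I3
cycle 11: W1.I4

Answer: 12 cycles, utilization 2/3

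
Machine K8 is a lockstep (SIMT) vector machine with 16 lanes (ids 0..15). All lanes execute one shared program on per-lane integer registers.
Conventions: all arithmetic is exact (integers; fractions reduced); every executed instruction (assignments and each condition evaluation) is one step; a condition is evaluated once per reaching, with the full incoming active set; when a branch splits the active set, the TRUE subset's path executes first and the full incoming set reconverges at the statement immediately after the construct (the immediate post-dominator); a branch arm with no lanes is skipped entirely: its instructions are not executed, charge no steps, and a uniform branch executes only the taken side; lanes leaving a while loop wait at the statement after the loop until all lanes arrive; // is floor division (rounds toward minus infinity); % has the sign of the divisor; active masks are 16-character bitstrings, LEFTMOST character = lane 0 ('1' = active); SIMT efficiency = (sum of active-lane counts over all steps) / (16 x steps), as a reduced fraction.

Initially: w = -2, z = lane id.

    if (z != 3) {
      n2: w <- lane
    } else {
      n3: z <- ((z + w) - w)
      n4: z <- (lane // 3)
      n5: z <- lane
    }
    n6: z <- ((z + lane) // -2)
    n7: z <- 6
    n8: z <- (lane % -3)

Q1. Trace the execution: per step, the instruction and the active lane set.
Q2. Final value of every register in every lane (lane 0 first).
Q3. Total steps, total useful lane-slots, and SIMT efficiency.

step 0: eval (z != 3)                1111111111111111
step 1: w <- lane                    1110111111111111
step 2: z <- ((z + w) - w)           0001000000000000
step 3: z <- (lane // 3)             0001000000000000
step 4: z <- lane                    0001000000000000
step 5: z <- ((z + lane) // -2)      1111111111111111
step 6: z <- 6                       1111111111111111
step 7: z <- (lane % -3)             1111111111111111

Answer: 8 steps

w: 0,1,2,-2,4,5,6,7,8,9,10,11,12,13,14,15
z: 0,-2,-1,0,-2,-1,0,-2,-1,0,-2,-1,0,-2,-1,0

steps = 8; useful = 82; efficiency = 82/128 = 41/64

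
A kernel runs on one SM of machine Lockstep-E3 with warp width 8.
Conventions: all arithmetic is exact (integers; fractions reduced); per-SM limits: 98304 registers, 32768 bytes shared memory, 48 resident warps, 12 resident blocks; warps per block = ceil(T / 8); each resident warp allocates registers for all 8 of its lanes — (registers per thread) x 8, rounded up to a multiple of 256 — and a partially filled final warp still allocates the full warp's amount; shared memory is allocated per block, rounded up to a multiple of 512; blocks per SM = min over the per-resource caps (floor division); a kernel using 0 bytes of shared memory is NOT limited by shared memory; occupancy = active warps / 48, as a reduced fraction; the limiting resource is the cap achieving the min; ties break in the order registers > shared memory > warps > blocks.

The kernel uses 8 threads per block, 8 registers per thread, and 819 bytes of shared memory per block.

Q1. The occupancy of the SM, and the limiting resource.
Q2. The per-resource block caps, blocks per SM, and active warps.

Answer: occupancy 1/4, limited by blocks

registers: 384 blocks
shared memory: 32 blocks
warps: 48 blocks
blocks: 12 blocks

Answer: 12 blocks, 12 active warps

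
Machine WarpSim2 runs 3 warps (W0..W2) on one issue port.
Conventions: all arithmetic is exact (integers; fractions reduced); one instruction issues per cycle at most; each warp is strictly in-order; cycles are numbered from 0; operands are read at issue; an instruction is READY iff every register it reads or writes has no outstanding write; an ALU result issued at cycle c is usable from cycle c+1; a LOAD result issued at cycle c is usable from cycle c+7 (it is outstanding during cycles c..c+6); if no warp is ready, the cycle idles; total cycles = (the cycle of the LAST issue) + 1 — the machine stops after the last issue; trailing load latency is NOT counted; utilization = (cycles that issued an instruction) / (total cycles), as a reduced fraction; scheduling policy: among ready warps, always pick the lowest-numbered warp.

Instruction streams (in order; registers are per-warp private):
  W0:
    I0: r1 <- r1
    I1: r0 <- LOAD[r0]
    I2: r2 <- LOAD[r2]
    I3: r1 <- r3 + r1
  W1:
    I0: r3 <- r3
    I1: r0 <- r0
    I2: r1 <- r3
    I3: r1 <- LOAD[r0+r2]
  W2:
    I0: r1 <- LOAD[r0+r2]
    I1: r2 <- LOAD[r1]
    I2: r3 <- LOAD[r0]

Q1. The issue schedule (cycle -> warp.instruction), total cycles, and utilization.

cycle 0: W0.I0
cycle 1: W0.I1
cycle 2: W0.I2
cycle 3: W0.I3
cycle 4: W1.I0
cycle 5: W1.I1
cycle 6: W1.I2
cycle 7: W1.I3
cycle 8: W2.I0
cycle 9: idle
cycle 10: idle
cycle 11: idle
cycle 12: idle
cycle 13: idle
cycle 14: idle
cycle 15: W2.I1
cycle 16: W2.I2

Answer: 17 cycles, utilization 11/17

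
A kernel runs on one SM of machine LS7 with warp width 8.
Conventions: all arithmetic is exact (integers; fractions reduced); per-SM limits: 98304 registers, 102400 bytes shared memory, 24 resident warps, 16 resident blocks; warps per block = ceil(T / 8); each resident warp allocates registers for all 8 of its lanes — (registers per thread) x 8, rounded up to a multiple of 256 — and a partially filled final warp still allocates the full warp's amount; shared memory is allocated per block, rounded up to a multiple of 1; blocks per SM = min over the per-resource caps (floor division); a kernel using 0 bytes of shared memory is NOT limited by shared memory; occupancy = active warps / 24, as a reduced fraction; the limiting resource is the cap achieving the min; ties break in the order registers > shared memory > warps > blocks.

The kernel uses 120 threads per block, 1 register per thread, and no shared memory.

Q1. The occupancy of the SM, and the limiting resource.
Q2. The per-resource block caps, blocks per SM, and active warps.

Answer: occupancy 5/8, limited by warps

registers: 25 blocks
shared memory: no limit (kernel uses none)
warps: 1 block
blocks: 16 blocks

Answer: 1 block, 15 active warps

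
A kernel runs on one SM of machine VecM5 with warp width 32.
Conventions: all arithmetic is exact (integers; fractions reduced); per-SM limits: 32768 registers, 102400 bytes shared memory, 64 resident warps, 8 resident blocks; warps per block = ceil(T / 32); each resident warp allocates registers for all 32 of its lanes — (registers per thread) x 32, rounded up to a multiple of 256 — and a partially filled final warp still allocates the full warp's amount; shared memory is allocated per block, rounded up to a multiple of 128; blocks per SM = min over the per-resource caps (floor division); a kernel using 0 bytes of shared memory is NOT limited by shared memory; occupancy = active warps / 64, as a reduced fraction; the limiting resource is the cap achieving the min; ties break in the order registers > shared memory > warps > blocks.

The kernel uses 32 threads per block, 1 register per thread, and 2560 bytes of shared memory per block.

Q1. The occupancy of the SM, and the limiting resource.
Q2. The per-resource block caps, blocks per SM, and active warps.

Answer: occupancy 1/8, limited by blocks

registers: 128 blocks
shared memory: 40 blocks
warps: 64 blocks
blocks: 8 blocks

Answer: 8 blocks, 8 active warps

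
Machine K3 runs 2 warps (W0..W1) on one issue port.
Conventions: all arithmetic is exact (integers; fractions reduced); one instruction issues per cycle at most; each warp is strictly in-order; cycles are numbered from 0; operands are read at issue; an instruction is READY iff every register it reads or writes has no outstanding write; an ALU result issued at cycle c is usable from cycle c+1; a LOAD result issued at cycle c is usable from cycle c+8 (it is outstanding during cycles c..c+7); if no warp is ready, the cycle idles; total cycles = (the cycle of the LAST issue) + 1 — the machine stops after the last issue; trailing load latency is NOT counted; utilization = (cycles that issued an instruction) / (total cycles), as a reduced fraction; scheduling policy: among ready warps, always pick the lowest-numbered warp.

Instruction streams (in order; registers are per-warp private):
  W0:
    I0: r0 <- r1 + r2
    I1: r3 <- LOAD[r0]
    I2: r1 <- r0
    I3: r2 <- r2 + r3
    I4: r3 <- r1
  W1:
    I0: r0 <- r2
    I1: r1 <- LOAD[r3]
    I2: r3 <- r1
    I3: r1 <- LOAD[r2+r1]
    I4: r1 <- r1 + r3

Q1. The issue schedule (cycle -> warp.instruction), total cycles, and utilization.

cycle 0: W0.I0
cycle 1: W0.I1
cycle 2: W0.I2
cycle 3: W1.I0
cycle 4: W1.I1
cycle 5: idle
cycle 6: idle
cycle 7: idle
cycle 8: idle
cycle 9: W0.I3
cycle 10: W0.I4
cycle 11: idle
cycle 12: W1.I2
cycle 13: W1.I3
cycle 14: idle
cycle 15: idle
cycle 16: idle
cycle 17: idle
cycle 18: idle
cycle 19: idle
cycle 20: idle
cycle 21: W1.I4

Answer: 22 cycles, utilization 5/11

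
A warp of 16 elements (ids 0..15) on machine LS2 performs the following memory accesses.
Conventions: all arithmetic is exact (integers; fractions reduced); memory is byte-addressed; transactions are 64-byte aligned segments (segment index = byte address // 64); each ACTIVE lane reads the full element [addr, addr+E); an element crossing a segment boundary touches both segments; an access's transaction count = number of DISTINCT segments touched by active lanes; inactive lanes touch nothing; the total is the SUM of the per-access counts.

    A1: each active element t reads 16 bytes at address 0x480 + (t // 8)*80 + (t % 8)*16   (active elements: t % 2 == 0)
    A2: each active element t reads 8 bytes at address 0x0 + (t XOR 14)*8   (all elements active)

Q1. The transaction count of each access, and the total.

A1: 3 transactions
A2: 2 transactions

Answer: 3,2; total 5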